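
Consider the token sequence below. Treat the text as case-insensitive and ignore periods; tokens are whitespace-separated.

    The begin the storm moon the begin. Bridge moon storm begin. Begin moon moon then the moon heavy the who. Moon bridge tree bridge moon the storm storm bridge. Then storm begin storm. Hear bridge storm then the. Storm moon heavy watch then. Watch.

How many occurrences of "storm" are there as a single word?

8

Scanning the 44 tokens for "storm":
  position 4: storm
  position 10: storm
  position 27: storm
  position 28: storm
  position 31: storm
  position 33: storm
  position 36: storm
  position 39: storm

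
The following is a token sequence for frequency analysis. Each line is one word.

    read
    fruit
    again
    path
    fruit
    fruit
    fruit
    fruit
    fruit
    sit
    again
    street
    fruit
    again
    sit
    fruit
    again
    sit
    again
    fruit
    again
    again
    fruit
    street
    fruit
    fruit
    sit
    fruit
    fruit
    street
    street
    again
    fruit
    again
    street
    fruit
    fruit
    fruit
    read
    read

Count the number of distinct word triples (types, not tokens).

40 tokens → 38 trigram windows in total.
Repeated trigrams (each contributes count−1 duplicates):
  fruit fruit fruit: 4
  again fruit again: 2
  again street fruit: 2
  fruit again sit: 2
  fruit fruit sit: 2
  street fruit fruit: 2
8 duplicate windows → 38 − 8 = 30 distinct.

30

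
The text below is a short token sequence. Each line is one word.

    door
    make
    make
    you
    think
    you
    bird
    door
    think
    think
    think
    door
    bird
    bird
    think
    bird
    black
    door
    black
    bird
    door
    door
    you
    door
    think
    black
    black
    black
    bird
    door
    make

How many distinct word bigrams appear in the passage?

23

31 tokens → 30 bigram windows in total.
Repeated bigrams (each contributes count−1 duplicates):
  bird door: 3
  black bird: 2
  black black: 2
  door make: 2
  door think: 2
  think think: 2
7 duplicate windows → 30 − 7 = 23 distinct.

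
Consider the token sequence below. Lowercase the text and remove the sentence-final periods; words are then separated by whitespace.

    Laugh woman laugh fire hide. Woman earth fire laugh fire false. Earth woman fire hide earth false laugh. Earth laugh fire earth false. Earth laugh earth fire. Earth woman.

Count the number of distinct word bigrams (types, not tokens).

18

29 tokens → 28 bigram windows in total.
Repeated bigrams (each contributes count−1 duplicates):
  laugh fire: 3
  earth false: 2
  earth fire: 2
  earth laugh: 2
  earth woman: 2
  false earth: 2
  fire earth: 2
  fire hide: 2
  … (1 more repeated)
10 duplicate windows → 28 − 10 = 18 distinct.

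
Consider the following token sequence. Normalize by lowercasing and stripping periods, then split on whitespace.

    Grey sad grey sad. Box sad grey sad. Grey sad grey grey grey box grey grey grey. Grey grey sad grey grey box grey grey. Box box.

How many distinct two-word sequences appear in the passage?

8

27 tokens → 26 bigram windows in total.
Repeated bigrams (each contributes count−1 duplicates):
  grey grey: 8
  grey sad: 5
  sad grey: 5
  grey box: 3
  box grey: 2
18 duplicate windows → 26 − 18 = 8 distinct.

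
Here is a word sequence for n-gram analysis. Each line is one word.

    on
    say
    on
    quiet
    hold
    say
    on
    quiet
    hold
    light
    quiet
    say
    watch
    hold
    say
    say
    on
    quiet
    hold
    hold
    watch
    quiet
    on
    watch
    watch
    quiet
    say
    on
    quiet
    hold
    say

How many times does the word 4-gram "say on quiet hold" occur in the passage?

Scanning the 28 overlapping 4-gram windows for "say on quiet hold":
  position 2–5: say on quiet hold
  position 6–9: say on quiet hold
  position 16–19: say on quiet hold
  position 27–30: say on quiet hold

4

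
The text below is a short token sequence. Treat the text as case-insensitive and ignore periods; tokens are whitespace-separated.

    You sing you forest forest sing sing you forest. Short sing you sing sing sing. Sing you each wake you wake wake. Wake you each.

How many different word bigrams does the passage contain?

25 tokens → 24 bigram windows in total.
Repeated bigrams (each contributes count−1 duplicates):
  sing sing: 4
  sing you: 4
  wake wake: 2
  wake you: 2
  you each: 2
  you forest: 2
  you sing: 2
11 duplicate windows → 24 − 11 = 13 distinct.

13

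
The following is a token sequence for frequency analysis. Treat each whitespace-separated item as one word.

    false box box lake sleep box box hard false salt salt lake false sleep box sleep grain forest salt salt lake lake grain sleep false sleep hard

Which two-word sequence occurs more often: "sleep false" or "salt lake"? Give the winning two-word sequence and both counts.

"sleep false": 1 occurrence
"salt lake": 2 occurrences

"salt lake" (2 vs 1)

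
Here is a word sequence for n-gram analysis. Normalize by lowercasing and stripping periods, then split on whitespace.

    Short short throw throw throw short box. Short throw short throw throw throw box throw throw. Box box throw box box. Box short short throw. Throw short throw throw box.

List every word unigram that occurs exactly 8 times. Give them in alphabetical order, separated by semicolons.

box; short

Unigram counts meeting the condition (exactly 8 times):
  box: 8
  short: 8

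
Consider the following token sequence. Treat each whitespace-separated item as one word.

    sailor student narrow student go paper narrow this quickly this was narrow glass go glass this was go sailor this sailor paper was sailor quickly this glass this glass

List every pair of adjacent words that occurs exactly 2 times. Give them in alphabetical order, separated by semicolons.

Bigram counts meeting the condition (exactly 2 times):
  glass this: 2
  quickly this: 2
  this glass: 2
  this was: 2

glass this; quickly this; this glass; this was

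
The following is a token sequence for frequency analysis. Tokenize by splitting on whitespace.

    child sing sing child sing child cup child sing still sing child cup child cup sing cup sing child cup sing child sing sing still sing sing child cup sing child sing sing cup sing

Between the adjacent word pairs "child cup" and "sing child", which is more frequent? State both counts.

"child cup": 5 occurrences
"sing child": 7 occurrences

"sing child" (7 vs 5)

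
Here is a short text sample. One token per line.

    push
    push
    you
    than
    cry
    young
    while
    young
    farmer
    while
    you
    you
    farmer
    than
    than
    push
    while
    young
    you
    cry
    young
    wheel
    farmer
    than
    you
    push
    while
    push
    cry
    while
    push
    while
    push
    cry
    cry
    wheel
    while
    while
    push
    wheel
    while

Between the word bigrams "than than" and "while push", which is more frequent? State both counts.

"while push" (4 vs 1)

"than than": 1 occurrence
"while push": 4 occurrences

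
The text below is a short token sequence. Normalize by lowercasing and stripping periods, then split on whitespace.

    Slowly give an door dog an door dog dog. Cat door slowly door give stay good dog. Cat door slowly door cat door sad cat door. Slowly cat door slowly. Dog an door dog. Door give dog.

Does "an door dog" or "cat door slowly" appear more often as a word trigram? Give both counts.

"an door dog": 3 occurrences
"cat door slowly": 4 occurrences

"cat door slowly" (4 vs 3)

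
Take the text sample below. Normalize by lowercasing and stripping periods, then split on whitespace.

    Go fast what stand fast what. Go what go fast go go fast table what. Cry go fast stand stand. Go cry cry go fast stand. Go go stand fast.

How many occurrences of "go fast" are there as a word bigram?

5

Scanning the 29 overlapping bigram windows for "go fast":
  position 1–2: go fast
  position 9–10: go fast
  position 12–13: go fast
  position 17–18: go fast
  position 24–25: go fast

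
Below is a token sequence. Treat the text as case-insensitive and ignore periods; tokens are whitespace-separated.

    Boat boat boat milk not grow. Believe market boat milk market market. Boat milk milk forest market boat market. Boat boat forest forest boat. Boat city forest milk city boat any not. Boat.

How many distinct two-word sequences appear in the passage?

33 tokens → 32 bigram windows in total.
Repeated bigrams (each contributes count−1 duplicates):
  boat boat: 4
  market boat: 4
  boat milk: 3
8 duplicate windows → 32 − 8 = 24 distinct.

24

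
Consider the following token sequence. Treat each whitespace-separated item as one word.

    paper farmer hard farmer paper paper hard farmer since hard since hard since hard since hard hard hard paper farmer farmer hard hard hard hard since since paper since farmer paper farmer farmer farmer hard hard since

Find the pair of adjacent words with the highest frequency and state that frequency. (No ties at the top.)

"hard hard", 6 times

Bigram frequencies (highest first):
  hard hard: 6
  hard since: 5
  since hard: 4
  paper farmer: 3
  farmer hard: 3
  farmer farmer: 3
  … (10 more, each ≤ 2)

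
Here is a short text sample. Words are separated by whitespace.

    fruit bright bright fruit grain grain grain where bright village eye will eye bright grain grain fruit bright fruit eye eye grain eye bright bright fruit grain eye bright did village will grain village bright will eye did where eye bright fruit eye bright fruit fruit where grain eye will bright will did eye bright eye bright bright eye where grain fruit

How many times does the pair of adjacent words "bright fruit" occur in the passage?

5

Scanning the 61 overlapping bigram windows for "bright fruit":
  position 3–4: bright fruit
  position 18–19: bright fruit
  position 25–26: bright fruit
  position 41–42: bright fruit
  position 44–45: bright fruit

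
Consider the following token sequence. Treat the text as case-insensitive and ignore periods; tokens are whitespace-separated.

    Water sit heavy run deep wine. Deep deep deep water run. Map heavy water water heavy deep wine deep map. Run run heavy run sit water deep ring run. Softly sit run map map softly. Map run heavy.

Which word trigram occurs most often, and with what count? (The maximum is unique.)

Trigram frequencies (highest first):
  deep wine deep: 2
  water sit heavy: 1
  sit heavy run: 1
  heavy run deep: 1
  run deep wine: 1
  wine deep deep: 1
  … (29 more, each ≤ 1)

"deep wine deep", 2 times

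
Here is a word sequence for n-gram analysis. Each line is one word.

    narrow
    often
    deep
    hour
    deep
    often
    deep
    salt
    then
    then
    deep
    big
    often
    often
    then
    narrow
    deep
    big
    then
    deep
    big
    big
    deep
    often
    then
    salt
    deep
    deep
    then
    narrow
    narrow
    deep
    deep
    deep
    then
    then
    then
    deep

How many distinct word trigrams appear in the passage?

38 tokens → 36 trigram windows in total.
Repeated trigrams (each contributes count−1 duplicates):
  deep deep then: 2
  then deep big: 2
  then then deep: 2
3 duplicate windows → 36 − 3 = 33 distinct.

33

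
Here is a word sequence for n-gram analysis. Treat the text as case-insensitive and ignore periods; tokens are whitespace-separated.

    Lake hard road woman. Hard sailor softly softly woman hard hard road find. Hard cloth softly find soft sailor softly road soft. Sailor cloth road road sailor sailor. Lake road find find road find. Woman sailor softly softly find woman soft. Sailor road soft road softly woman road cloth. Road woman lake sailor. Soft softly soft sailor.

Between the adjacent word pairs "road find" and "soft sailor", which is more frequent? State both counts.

"road find": 3 occurrences
"soft sailor": 4 occurrences

"soft sailor" (4 vs 3)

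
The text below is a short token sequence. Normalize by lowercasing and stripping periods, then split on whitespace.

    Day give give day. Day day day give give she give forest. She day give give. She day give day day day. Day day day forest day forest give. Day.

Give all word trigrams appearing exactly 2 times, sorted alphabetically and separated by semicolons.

give day day; give give she; she day give

Trigram counts meeting the condition (exactly 2 times):
  give day day: 2
  give give she: 2
  she day give: 2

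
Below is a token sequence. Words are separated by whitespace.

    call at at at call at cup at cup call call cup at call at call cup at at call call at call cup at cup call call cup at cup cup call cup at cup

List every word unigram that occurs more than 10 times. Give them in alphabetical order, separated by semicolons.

at; call; cup

Unigram counts meeting the condition (more than 10 times):
  at: 13
  call: 12
  cup: 11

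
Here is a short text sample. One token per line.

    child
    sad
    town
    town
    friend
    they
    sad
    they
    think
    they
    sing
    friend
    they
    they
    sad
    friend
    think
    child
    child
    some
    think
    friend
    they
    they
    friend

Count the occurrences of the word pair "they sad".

Scanning the 24 overlapping bigram windows for "they sad":
  position 6–7: they sad
  position 14–15: they sad

2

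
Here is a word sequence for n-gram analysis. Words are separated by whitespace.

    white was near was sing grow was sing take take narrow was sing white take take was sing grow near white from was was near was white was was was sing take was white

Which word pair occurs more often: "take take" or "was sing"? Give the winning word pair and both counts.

"was sing" (5 vs 2)

"take take": 2 occurrences
"was sing": 5 occurrences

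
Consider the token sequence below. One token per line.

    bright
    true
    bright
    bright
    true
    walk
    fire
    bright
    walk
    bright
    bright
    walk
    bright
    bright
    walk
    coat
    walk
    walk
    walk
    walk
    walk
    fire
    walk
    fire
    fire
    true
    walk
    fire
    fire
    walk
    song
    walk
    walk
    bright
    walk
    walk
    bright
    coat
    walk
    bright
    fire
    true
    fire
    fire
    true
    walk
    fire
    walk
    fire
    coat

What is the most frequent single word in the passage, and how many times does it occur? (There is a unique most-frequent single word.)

"walk", 19 times

Unigram frequencies (highest first):
  walk: 19
  bright: 11
  fire: 11
  true: 5
  coat: 3
  song: 1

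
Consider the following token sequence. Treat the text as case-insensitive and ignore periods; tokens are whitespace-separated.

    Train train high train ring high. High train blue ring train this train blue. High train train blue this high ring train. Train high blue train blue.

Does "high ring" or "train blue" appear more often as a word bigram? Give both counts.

"high ring": 1 occurrence
"train blue": 4 occurrences

"train blue" (4 vs 1)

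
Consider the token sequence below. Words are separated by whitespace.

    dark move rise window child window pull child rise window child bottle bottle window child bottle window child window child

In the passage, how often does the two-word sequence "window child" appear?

5

Scanning the 19 overlapping bigram windows for "window child":
  position 4–5: window child
  position 10–11: window child
  position 14–15: window child
  position 17–18: window child
  position 19–20: window child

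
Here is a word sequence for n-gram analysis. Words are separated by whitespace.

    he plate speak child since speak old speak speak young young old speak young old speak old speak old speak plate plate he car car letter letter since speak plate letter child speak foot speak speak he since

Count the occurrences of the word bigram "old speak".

Scanning the 37 overlapping bigram windows for "old speak":
  position 7–8: old speak
  position 12–13: old speak
  position 15–16: old speak
  position 17–18: old speak
  position 19–20: old speak

5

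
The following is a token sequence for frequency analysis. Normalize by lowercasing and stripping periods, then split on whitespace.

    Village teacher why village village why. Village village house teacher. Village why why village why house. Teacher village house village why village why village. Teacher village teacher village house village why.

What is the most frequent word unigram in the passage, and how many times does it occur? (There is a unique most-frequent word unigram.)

Unigram frequencies (highest first):
  village: 14
  why: 8
  teacher: 5
  house: 4

"village", 14 times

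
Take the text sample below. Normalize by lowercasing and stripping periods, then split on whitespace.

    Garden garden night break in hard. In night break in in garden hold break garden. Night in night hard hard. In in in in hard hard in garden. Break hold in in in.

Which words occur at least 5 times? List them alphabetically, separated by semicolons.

Unigram counts meeting the condition (at least 5 times):
  garden: 5
  hard: 5
  in: 13

garden; hard; in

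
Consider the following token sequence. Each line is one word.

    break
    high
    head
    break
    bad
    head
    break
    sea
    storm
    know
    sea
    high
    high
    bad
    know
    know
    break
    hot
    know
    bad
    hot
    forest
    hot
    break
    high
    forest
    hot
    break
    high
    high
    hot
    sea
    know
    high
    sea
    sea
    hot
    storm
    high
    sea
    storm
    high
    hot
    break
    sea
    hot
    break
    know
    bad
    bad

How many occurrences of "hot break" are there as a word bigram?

Scanning the 49 overlapping bigram windows for "hot break":
  position 23–24: hot break
  position 27–28: hot break
  position 43–44: hot break
  position 46–47: hot break

4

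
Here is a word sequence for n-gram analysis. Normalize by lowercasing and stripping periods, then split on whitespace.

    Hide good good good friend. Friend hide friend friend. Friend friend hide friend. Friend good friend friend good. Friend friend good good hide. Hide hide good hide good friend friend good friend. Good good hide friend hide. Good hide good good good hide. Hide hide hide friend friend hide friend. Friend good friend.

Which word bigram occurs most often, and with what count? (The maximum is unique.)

"friend friend", 10 times

Bigram frequencies (highest first):
  friend friend: 10
  good good: 6
  good friend: 6
  friend good: 6
  hide good: 5
  hide friend: 5
  … (3 more, each ≤ 5)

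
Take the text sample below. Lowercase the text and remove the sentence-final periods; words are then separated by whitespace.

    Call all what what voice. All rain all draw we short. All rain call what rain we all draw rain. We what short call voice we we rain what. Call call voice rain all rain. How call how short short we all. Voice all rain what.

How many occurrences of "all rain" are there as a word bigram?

Scanning the 45 overlapping bigram windows for "all rain":
  position 6–7: all rain
  position 12–13: all rain
  position 34–35: all rain
  position 44–45: all rain

4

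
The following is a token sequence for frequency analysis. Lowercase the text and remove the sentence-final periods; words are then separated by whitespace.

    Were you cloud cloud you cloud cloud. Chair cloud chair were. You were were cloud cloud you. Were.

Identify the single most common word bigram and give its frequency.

Bigram frequencies (highest first):
  cloud cloud: 3
  were you: 2
  you cloud: 2
  cloud you: 2
  cloud chair: 2
  you were: 2
  … (4 more, each ≤ 1)

"cloud cloud", 3 times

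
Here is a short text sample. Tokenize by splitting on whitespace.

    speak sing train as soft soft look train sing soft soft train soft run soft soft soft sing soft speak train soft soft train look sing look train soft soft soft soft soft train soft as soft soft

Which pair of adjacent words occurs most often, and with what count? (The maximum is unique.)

Bigram frequencies (highest first):
  soft soft: 10
  train soft: 4
  soft train: 3
  as soft: 2
  look train: 2
  sing soft: 2
  … (14 more, each ≤ 1)

"soft soft", 10 times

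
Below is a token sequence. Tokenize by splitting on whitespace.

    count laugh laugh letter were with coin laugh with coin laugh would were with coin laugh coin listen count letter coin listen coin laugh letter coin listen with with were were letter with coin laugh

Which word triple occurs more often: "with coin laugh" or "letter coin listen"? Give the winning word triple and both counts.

"with coin laugh": 4 occurrences
"letter coin listen": 2 occurrences

"with coin laugh" (4 vs 2)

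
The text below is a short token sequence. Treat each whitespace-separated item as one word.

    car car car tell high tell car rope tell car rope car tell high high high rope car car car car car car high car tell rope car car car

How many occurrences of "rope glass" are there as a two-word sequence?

0

Scanning the 29 overlapping bigram windows for "rope glass":
  (none found)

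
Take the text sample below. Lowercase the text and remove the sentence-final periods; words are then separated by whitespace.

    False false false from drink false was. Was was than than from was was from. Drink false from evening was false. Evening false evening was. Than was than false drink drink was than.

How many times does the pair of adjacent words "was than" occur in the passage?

Scanning the 32 overlapping bigram windows for "was than":
  position 9–10: was than
  position 25–26: was than
  position 27–28: was than
  position 32–33: was than

4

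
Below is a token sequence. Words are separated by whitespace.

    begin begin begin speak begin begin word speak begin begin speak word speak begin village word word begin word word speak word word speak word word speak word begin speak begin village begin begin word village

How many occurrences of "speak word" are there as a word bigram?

4

Scanning the 35 overlapping bigram windows for "speak word":
  position 11–12: speak word
  position 21–22: speak word
  position 24–25: speak word
  position 27–28: speak word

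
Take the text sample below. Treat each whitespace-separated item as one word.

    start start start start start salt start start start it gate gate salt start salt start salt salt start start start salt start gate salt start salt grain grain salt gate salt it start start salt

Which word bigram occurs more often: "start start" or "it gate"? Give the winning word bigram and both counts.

"start start": 9 occurrences
"it gate": 1 occurrence

"start start" (9 vs 1)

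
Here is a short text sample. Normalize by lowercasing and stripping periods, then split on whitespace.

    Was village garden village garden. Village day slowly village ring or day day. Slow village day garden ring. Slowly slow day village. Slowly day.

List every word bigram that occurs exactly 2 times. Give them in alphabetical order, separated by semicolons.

garden village; village day; village garden

Bigram counts meeting the condition (exactly 2 times):
  garden village: 2
  village day: 2
  village garden: 2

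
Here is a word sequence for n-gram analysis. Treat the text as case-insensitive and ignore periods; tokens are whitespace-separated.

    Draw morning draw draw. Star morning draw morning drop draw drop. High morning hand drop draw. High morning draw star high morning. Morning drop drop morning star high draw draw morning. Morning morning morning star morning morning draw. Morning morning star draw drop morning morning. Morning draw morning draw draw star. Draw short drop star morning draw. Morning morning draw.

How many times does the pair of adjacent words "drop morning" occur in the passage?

2

Scanning the 59 overlapping bigram windows for "drop morning":
  position 25–26: drop morning
  position 43–44: drop morning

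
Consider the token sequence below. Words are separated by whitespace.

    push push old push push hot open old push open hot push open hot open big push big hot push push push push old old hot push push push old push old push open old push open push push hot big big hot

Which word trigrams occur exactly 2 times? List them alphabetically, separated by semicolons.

Trigram counts meeting the condition (exactly 2 times):
  hot push push: 2
  open old push: 2
  push open hot: 2
  push push hot: 2

hot push push; open old push; push open hot; push push hot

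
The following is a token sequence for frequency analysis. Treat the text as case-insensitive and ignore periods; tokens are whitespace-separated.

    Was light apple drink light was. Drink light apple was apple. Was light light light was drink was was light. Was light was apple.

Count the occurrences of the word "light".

Scanning the 24 tokens for "light":
  position 2: light
  position 5: light
  position 8: light
  position 13: light
  position 14: light
  position 15: light
  position 20: light
  position 22: light

8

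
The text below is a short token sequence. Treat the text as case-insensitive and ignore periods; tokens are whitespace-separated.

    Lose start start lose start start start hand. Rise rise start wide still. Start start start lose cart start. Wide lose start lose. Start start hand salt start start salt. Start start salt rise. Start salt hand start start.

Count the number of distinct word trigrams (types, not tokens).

39 tokens → 37 trigram windows in total.
Repeated trigrams (each contributes count−1 duplicates):
  lose start start: 3
  salt start start: 2
  start lose start: 2
  start start hand: 2
  start start lose: 2
  start start salt: 2
  start start start: 2
8 duplicate windows → 37 − 8 = 29 distinct.

29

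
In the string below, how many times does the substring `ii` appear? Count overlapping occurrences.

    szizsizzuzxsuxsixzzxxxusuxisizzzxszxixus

0

Sliding a length-2 window over the 40 characters (39 positions):
  (no match at any position)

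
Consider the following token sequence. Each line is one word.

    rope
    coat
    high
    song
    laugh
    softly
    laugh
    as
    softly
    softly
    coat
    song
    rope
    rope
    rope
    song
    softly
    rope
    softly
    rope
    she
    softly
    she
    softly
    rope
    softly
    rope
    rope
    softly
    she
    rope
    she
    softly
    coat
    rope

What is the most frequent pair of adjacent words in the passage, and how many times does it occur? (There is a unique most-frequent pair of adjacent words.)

"softly rope", 4 times

Bigram frequencies (highest first):
  softly rope: 4
  rope rope: 3
  rope softly: 3
  she softly: 3
  softly coat: 2
  rope she: 2
  … (16 more, each ≤ 2)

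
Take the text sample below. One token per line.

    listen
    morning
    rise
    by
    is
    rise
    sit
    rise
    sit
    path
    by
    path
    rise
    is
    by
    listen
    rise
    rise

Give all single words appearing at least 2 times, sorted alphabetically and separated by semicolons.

by; is; listen; path; rise; sit

Unigram counts meeting the condition (at least 2 times):
  by: 3
  is: 2
  listen: 2
  path: 2
  rise: 6
  sit: 2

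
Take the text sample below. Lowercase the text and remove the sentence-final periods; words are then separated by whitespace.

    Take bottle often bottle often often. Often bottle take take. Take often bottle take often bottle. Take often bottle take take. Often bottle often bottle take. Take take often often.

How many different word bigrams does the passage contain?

7

30 tokens → 29 bigram windows in total.
Repeated bigrams (each contributes count−1 duplicates):
  often bottle: 7
  bottle take: 5
  take often: 5
  take take: 5
  bottle often: 3
  often often: 3
22 duplicate windows → 29 − 22 = 7 distinct.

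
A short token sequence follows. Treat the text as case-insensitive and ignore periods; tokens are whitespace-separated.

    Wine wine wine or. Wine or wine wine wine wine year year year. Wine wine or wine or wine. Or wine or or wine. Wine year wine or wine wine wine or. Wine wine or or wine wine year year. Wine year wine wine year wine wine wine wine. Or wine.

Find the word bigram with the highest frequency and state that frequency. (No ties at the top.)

"wine wine", 15 times

Bigram frequencies (highest first):
  wine wine: 15
  wine or: 10
  or wine: 10
  wine year: 5
  year wine: 5
  year year: 3
  … (1 more, each ≤ 2)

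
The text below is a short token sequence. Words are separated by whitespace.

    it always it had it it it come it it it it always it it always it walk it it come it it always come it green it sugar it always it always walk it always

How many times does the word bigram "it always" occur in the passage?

7

Scanning the 35 overlapping bigram windows for "it always":
  position 1–2: it always
  position 12–13: it always
  position 15–16: it always
  position 23–24: it always
  position 30–31: it always
  position 32–33: it always
  position 35–36: it always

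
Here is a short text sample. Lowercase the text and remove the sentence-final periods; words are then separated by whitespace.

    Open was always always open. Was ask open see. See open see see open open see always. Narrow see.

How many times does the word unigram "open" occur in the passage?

6

Scanning the 19 tokens for "open":
  position 1: open
  position 5: open
  position 8: open
  position 11: open
  position 14: open
  position 15: open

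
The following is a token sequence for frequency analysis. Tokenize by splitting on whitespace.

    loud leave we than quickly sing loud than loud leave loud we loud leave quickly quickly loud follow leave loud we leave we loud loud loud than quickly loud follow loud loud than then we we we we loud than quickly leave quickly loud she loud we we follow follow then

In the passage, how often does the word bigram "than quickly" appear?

3

Scanning the 50 overlapping bigram windows for "than quickly":
  position 4–5: than quickly
  position 27–28: than quickly
  position 40–41: than quickly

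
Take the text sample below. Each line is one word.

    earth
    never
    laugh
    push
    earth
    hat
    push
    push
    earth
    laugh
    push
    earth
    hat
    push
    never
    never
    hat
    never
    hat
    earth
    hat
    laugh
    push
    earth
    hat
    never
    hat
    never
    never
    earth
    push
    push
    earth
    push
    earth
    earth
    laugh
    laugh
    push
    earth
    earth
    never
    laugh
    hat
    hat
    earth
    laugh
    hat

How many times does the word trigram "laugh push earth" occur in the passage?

Scanning the 46 overlapping trigram windows for "laugh push earth":
  position 3–5: laugh push earth
  position 10–12: laugh push earth
  position 22–24: laugh push earth
  position 38–40: laugh push earth

4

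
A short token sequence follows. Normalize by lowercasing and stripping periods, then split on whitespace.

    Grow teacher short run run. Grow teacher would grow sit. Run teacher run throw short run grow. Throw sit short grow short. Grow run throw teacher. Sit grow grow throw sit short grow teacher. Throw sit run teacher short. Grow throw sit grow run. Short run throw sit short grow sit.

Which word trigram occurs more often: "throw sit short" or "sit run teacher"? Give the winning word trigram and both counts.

"throw sit short": 3 occurrences
"sit run teacher": 2 occurrences

"throw sit short" (3 vs 2)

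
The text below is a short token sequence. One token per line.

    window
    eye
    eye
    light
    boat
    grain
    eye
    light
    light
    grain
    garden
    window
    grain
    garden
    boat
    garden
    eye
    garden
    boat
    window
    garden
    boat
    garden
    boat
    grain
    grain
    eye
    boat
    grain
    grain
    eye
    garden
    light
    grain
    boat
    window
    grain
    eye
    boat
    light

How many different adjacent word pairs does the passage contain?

40 tokens → 39 bigram windows in total.
Repeated bigrams (each contributes count−1 duplicates):
  garden boat: 4
  grain eye: 4
  boat grain: 3
  boat garden: 2
  boat window: 2
  eye boat: 2
  eye garden: 2
  eye light: 2
  … (4 more repeated)
17 duplicate windows → 39 − 17 = 22 distinct.

22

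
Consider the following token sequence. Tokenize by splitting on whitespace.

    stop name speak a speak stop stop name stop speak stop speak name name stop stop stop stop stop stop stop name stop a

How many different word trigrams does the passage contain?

16

24 tokens → 22 trigram windows in total.
Repeated trigrams (each contributes count−1 duplicates):
  stop stop stop: 5
  stop name stop: 2
  stop stop name: 2
6 duplicate windows → 22 − 6 = 16 distinct.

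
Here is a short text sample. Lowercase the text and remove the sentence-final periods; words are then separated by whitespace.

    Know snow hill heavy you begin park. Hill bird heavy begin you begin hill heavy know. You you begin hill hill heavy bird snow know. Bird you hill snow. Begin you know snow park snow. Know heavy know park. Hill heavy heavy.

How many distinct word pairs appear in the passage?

30

42 tokens → 41 bigram windows in total.
Repeated bigrams (each contributes count−1 duplicates):
  hill heavy: 4
  you begin: 3
  begin hill: 2
  begin you: 2
  heavy know: 2
  know snow: 2
  park hill: 2
  snow know: 2
11 duplicate windows → 41 − 11 = 30 distinct.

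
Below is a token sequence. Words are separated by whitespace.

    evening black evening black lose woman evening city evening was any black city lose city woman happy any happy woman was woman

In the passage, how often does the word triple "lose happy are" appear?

Scanning the 20 overlapping trigram windows for "lose happy are":
  (none found)

0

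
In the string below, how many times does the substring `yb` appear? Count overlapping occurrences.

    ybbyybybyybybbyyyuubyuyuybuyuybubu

7

Sliding a length-2 window over the 34 characters (33 positions):
  position 1–2: yb
  position 5–6: yb
  position 7–8: yb
  position 10–11: yb
  position 12–13: yb
  position 25–26: yb
  position 30–31: yb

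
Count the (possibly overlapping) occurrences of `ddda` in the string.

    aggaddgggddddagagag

1

Sliding a length-4 window over the 19 characters (16 positions):
  position 11–14: ddda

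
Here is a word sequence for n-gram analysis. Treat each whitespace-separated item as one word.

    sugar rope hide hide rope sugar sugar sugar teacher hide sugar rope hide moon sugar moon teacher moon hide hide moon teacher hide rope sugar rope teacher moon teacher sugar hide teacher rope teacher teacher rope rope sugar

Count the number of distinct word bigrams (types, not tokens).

38 tokens → 37 bigram windows in total.
Repeated bigrams (each contributes count−1 duplicates):
  moon teacher: 3
  rope sugar: 3
  sugar rope: 3
  hide hide: 2
  hide moon: 2
  hide rope: 2
  rope hide: 2
  rope teacher: 2
  … (4 more repeated)
15 duplicate windows → 37 − 15 = 22 distinct.

22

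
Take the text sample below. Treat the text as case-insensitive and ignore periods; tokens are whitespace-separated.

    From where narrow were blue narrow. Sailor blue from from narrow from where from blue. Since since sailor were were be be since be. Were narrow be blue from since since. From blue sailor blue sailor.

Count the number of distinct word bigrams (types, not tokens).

36 tokens → 35 bigram windows in total.
Repeated bigrams (each contributes count−1 duplicates):
  blue from: 2
  blue sailor: 2
  from blue: 2
  from where: 2
  sailor blue: 2
  since since: 2
6 duplicate windows → 35 − 6 = 29 distinct.

29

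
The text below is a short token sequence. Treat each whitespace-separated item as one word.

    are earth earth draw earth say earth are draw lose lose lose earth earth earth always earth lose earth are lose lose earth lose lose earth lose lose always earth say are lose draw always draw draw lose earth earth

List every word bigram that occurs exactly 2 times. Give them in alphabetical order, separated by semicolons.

Bigram counts meeting the condition (exactly 2 times):
  always earth: 2
  are lose: 2
  draw lose: 2
  earth are: 2
  earth say: 2

always earth; are lose; draw lose; earth are; earth say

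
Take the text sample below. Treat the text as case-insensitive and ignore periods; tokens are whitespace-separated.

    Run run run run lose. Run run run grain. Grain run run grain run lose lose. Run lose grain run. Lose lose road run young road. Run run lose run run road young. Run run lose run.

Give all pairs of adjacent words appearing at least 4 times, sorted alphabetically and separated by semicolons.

Bigram counts meeting the condition (at least 4 times):
  lose run: 4
  run lose: 6
  run run: 9

lose run; run lose; run run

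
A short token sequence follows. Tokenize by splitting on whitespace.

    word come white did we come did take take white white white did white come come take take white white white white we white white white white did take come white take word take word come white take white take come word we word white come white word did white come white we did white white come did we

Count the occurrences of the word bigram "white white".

9

Scanning the 58 overlapping bigram windows for "white white":
  position 10–11: white white
  position 11–12: white white
  position 19–20: white white
  position 20–21: white white
  position 21–22: white white
  position 24–25: white white
  position 25–26: white white
  position 26–27: white white
  position 55–56: white white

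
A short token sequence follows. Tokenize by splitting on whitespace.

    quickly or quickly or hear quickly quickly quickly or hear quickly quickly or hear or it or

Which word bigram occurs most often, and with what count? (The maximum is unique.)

"quickly or", 4 times

Bigram frequencies (highest first):
  quickly or: 4
  or hear: 3
  quickly quickly: 3
  hear quickly: 2
  or quickly: 1
  hear or: 1
  … (2 more, each ≤ 1)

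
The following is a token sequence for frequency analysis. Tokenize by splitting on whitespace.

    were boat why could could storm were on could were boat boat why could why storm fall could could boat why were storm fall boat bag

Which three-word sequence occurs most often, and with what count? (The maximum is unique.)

Trigram frequencies (highest first):
  boat why could: 2
  were boat why: 1
  why could could: 1
  could could storm: 1
  could storm were: 1
  storm were on: 1
  … (17 more, each ≤ 1)

"boat why could", 2 times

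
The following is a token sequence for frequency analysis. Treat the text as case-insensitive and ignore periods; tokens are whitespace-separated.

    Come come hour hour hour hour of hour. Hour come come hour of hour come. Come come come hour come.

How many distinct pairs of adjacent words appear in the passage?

20 tokens → 19 bigram windows in total.
Repeated bigrams (each contributes count−1 duplicates):
  come come: 5
  hour hour: 4
  come hour: 3
  hour come: 3
  hour of: 2
  of hour: 2
13 duplicate windows → 19 − 13 = 6 distinct.

6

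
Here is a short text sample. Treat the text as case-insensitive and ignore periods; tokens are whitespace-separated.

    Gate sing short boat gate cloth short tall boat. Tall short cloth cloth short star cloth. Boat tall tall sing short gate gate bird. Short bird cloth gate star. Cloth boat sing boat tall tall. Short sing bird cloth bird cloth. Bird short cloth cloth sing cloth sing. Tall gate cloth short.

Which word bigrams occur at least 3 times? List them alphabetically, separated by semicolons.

bird cloth; boat tall; cloth short

Bigram counts meeting the condition (at least 3 times):
  bird cloth: 3
  boat tall: 3
  cloth short: 3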